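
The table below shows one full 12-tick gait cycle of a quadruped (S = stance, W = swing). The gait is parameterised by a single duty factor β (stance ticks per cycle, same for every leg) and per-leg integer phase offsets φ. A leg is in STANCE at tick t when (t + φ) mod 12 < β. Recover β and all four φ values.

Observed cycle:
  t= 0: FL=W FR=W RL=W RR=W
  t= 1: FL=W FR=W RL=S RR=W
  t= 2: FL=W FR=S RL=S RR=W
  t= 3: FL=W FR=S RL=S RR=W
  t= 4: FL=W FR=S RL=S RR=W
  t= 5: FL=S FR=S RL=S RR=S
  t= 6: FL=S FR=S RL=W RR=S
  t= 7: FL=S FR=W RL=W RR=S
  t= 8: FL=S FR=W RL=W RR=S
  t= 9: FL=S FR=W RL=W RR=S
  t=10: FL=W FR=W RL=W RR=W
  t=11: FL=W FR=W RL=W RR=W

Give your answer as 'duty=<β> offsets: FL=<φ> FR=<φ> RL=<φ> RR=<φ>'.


duty β = stance ticks per leg = 5
FL: stance ticks = 5; W→S at t=5 → φ=7
FR: stance ticks = 5; W→S at t=2 → φ=10
RL: stance ticks = 5; W→S at t=1 → φ=11
RR: stance ticks = 5; W→S at t=5 → φ=7

duty=5 offsets: FL=7 FR=10 RL=11 RR=7


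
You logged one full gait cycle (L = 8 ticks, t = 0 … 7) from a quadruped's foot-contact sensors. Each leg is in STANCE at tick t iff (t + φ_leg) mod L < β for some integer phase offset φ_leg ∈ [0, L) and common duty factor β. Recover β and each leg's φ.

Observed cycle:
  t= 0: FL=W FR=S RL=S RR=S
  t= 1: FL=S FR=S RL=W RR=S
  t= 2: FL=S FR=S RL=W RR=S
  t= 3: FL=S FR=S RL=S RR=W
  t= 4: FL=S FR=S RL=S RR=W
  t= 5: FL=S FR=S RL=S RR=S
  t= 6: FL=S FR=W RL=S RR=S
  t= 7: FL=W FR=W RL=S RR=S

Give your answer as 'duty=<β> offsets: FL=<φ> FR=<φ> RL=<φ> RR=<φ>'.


duty=6 offsets: FL=7 FR=0 RL=5 RR=3

duty β = stance ticks per leg = 6
FL: stance ticks = 6; W→S at t=1 → φ=7
FR: stance ticks = 6; W→S at t=0 → φ=0
RL: stance ticks = 6; W→S at t=3 → φ=5
RR: stance ticks = 6; W→S at t=5 → φ=3


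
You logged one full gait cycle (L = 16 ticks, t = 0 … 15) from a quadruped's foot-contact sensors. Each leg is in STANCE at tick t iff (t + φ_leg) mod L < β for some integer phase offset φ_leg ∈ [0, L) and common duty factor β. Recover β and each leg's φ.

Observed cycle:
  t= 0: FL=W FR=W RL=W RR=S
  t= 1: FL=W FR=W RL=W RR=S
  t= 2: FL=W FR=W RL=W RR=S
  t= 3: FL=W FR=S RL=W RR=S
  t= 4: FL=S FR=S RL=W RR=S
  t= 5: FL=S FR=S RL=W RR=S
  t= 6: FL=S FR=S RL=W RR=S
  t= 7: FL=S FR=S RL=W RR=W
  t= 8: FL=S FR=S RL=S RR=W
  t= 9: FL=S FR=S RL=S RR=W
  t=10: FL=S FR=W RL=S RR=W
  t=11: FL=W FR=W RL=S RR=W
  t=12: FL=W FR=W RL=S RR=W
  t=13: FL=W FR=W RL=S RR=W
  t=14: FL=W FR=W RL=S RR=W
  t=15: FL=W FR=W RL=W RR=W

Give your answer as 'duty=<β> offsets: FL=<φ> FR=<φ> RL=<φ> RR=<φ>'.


duty=7 offsets: FL=12 FR=13 RL=8 RR=0

duty β = stance ticks per leg = 7
FL: stance ticks = 7; W→S at t=4 → φ=12
FR: stance ticks = 7; W→S at t=3 → φ=13
RL: stance ticks = 7; W→S at t=8 → φ=8
RR: stance ticks = 7; W→S at t=0 → φ=0


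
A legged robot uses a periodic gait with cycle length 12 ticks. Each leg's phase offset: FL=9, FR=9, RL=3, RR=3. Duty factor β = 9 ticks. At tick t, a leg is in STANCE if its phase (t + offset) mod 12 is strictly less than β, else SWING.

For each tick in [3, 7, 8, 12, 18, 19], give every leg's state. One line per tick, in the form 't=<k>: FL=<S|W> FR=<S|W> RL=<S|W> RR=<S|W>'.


t=3: FL=S FR=S RL=S RR=S
t=7: FL=S FR=S RL=W RR=W
t=8: FL=S FR=S RL=W RR=W
t=12: FL=W FR=W RL=S RR=S
t=18: FL=S FR=S RL=W RR=W
t=19: FL=S FR=S RL=W RR=W

t=3: phase=(0,0,6,6) vs β=9 → FL=S FR=S RL=S RR=S
t=7: phase=(4,4,10,10) vs β=9 → FL=S FR=S RL=W RR=W
t=8: phase=(5,5,11,11) vs β=9 → FL=S FR=S RL=W RR=W
t=12: phase=(9,9,3,3) vs β=9 → FL=W FR=W RL=S RR=S
t=18: phase=(3,3,9,9) vs β=9 → FL=S FR=S RL=W RR=W
t=19: phase=(4,4,10,10) vs β=9 → FL=S FR=S RL=W RR=W


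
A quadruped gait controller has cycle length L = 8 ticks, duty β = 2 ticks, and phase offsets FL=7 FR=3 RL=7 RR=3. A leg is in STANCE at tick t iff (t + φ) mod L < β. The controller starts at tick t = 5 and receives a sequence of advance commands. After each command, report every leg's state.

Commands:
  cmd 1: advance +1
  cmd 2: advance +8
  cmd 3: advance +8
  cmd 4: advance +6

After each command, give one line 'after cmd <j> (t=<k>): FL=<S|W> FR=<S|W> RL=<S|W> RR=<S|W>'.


after cmd 1 (t=6): FL=W FR=S RL=W RR=S
after cmd 2 (t=14): FL=W FR=S RL=W RR=S
after cmd 3 (t=22): FL=W FR=S RL=W RR=S
after cmd 4 (t=28): FL=W FR=W RL=W RR=W

start t=5: FL=W FR=S RL=W RR=S
cmd 1: advance +1 → t=6, phase=(5,1,5,1) → FL=W FR=S RL=W RR=S
cmd 2: advance +8 → t=14, phase=(5,1,5,1) → FL=W FR=S RL=W RR=S
cmd 3: advance +8 → t=22, phase=(5,1,5,1) → FL=W FR=S RL=W RR=S
cmd 4: advance +6 → t=28, phase=(3,7,3,7) → FL=W FR=W RL=W RR=W


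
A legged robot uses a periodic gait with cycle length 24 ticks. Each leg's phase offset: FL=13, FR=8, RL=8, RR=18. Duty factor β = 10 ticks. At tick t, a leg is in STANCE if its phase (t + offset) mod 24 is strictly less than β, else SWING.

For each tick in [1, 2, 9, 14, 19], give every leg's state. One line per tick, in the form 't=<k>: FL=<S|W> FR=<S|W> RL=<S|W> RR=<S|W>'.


t=1: FL=W FR=S RL=S RR=W
t=2: FL=W FR=W RL=W RR=W
t=9: FL=W FR=W RL=W RR=S
t=14: FL=S FR=W RL=W RR=S
t=19: FL=S FR=S RL=S RR=W

t=1: phase=(14,9,9,19) vs β=10 → FL=W FR=S RL=S RR=W
t=2: phase=(15,10,10,20) vs β=10 → FL=W FR=W RL=W RR=W
t=9: phase=(22,17,17,3) vs β=10 → FL=W FR=W RL=W RR=S
t=14: phase=(3,22,22,8) vs β=10 → FL=S FR=W RL=W RR=S
t=19: phase=(8,3,3,13) vs β=10 → FL=S FR=S RL=S RR=W


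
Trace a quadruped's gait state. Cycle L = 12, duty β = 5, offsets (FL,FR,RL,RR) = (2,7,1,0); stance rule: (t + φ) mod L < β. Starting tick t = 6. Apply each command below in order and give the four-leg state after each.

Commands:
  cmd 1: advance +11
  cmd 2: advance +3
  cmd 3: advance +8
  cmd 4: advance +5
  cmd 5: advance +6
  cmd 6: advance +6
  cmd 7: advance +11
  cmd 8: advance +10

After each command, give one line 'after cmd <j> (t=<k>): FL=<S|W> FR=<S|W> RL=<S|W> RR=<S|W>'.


start t=6: FL=W FR=S RL=W RR=W
cmd 1: advance +11 → t=17, phase=(7,0,6,5) → FL=W FR=S RL=W RR=W
cmd 2: advance +3 → t=20, phase=(10,3,9,8) → FL=W FR=S RL=W RR=W
cmd 3: advance +8 → t=28, phase=(6,11,5,4) → FL=W FR=W RL=W RR=S
cmd 4: advance +5 → t=33, phase=(11,4,10,9) → FL=W FR=S RL=W RR=W
cmd 5: advance +6 → t=39, phase=(5,10,4,3) → FL=W FR=W RL=S RR=S
cmd 6: advance +6 → t=45, phase=(11,4,10,9) → FL=W FR=S RL=W RR=W
cmd 7: advance +11 → t=56, phase=(10,3,9,8) → FL=W FR=S RL=W RR=W
cmd 8: advance +10 → t=66, phase=(8,1,7,6) → FL=W FR=S RL=W RR=W

after cmd 1 (t=17): FL=W FR=S RL=W RR=W
after cmd 2 (t=20): FL=W FR=S RL=W RR=W
after cmd 3 (t=28): FL=W FR=W RL=W RR=S
after cmd 4 (t=33): FL=W FR=S RL=W RR=W
after cmd 5 (t=39): FL=W FR=W RL=S RR=S
after cmd 6 (t=45): FL=W FR=S RL=W RR=W
after cmd 7 (t=56): FL=W FR=S RL=W RR=W
after cmd 8 (t=66): FL=W FR=S RL=W RR=W


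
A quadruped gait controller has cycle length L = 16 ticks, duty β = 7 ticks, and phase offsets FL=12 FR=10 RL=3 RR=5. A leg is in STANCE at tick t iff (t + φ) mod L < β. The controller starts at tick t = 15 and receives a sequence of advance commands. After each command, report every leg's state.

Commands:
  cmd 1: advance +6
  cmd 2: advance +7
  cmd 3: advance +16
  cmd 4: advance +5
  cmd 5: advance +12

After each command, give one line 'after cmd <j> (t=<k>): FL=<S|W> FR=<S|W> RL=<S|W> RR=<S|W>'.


after cmd 1 (t=21): FL=S FR=W RL=W RR=W
after cmd 2 (t=28): FL=W FR=S RL=W RR=S
after cmd 3 (t=44): FL=W FR=S RL=W RR=S
after cmd 4 (t=49): FL=W FR=W RL=S RR=S
after cmd 5 (t=61): FL=W FR=W RL=S RR=S

start t=15: FL=W FR=W RL=S RR=S
cmd 1: advance +6 → t=21, phase=(1,15,8,10) → FL=S FR=W RL=W RR=W
cmd 2: advance +7 → t=28, phase=(8,6,15,1) → FL=W FR=S RL=W RR=S
cmd 3: advance +16 → t=44, phase=(8,6,15,1) → FL=W FR=S RL=W RR=S
cmd 4: advance +5 → t=49, phase=(13,11,4,6) → FL=W FR=W RL=S RR=S
cmd 5: advance +12 → t=61, phase=(9,7,0,2) → FL=W FR=W RL=S RR=S


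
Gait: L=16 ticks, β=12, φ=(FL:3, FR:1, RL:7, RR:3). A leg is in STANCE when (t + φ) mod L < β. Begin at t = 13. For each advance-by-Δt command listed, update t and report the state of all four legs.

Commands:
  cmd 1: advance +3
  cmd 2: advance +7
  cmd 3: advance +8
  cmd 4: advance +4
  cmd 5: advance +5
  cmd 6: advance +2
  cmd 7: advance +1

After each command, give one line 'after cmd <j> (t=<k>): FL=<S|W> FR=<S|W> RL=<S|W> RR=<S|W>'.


after cmd 1 (t=16): FL=S FR=S RL=S RR=S
after cmd 2 (t=23): FL=S FR=S RL=W RR=S
after cmd 3 (t=31): FL=S FR=S RL=S RR=S
after cmd 4 (t=35): FL=S FR=S RL=S RR=S
after cmd 5 (t=40): FL=S FR=S RL=W RR=S
after cmd 6 (t=42): FL=W FR=S RL=S RR=W
after cmd 7 (t=43): FL=W FR=W RL=S RR=W

start t=13: FL=S FR=W RL=S RR=S
cmd 1: advance +3 → t=16, phase=(3,1,7,3) → FL=S FR=S RL=S RR=S
cmd 2: advance +7 → t=23, phase=(10,8,14,10) → FL=S FR=S RL=W RR=S
cmd 3: advance +8 → t=31, phase=(2,0,6,2) → FL=S FR=S RL=S RR=S
cmd 4: advance +4 → t=35, phase=(6,4,10,6) → FL=S FR=S RL=S RR=S
cmd 5: advance +5 → t=40, phase=(11,9,15,11) → FL=S FR=S RL=W RR=S
cmd 6: advance +2 → t=42, phase=(13,11,1,13) → FL=W FR=S RL=S RR=W
cmd 7: advance +1 → t=43, phase=(14,12,2,14) → FL=W FR=W RL=S RR=W


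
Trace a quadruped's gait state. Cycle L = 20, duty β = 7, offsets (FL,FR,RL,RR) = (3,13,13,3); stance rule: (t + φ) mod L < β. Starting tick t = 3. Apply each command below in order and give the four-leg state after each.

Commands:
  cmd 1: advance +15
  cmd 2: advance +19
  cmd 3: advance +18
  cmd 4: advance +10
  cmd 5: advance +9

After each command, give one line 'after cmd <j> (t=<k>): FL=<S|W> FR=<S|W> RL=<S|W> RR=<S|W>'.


start t=3: FL=S FR=W RL=W RR=S
cmd 1: advance +15 → t=18, phase=(1,11,11,1) → FL=S FR=W RL=W RR=S
cmd 2: advance +19 → t=37, phase=(0,10,10,0) → FL=S FR=W RL=W RR=S
cmd 3: advance +18 → t=55, phase=(18,8,8,18) → FL=W FR=W RL=W RR=W
cmd 4: advance +10 → t=65, phase=(8,18,18,8) → FL=W FR=W RL=W RR=W
cmd 5: advance +9 → t=74, phase=(17,7,7,17) → FL=W FR=W RL=W RR=W

after cmd 1 (t=18): FL=S FR=W RL=W RR=S
after cmd 2 (t=37): FL=S FR=W RL=W RR=S
after cmd 3 (t=55): FL=W FR=W RL=W RR=W
after cmd 4 (t=65): FL=W FR=W RL=W RR=W
after cmd 5 (t=74): FL=W FR=W RL=W RR=W


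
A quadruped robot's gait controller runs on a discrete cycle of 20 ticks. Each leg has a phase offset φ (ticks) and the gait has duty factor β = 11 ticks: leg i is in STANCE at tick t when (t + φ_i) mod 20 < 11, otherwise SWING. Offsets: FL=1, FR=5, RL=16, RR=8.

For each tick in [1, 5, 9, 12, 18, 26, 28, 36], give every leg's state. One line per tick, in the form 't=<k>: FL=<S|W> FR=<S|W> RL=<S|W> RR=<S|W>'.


t=1: phase=(2,6,17,9) vs β=11 → FL=S FR=S RL=W RR=S
t=5: phase=(6,10,1,13) vs β=11 → FL=S FR=S RL=S RR=W
t=9: phase=(10,14,5,17) vs β=11 → FL=S FR=W RL=S RR=W
t=12: phase=(13,17,8,0) vs β=11 → FL=W FR=W RL=S RR=S
t=18: phase=(19,3,14,6) vs β=11 → FL=W FR=S RL=W RR=S
t=26: phase=(7,11,2,14) vs β=11 → FL=S FR=W RL=S RR=W
t=28: phase=(9,13,4,16) vs β=11 → FL=S FR=W RL=S RR=W
t=36: phase=(17,1,12,4) vs β=11 → FL=W FR=S RL=W RR=S

t=1: FL=S FR=S RL=W RR=S
t=5: FL=S FR=S RL=S RR=W
t=9: FL=S FR=W RL=S RR=W
t=12: FL=W FR=W RL=S RR=S
t=18: FL=W FR=S RL=W RR=S
t=26: FL=S FR=W RL=S RR=W
t=28: FL=S FR=W RL=S RR=W
t=36: FL=W FR=S RL=W RR=S


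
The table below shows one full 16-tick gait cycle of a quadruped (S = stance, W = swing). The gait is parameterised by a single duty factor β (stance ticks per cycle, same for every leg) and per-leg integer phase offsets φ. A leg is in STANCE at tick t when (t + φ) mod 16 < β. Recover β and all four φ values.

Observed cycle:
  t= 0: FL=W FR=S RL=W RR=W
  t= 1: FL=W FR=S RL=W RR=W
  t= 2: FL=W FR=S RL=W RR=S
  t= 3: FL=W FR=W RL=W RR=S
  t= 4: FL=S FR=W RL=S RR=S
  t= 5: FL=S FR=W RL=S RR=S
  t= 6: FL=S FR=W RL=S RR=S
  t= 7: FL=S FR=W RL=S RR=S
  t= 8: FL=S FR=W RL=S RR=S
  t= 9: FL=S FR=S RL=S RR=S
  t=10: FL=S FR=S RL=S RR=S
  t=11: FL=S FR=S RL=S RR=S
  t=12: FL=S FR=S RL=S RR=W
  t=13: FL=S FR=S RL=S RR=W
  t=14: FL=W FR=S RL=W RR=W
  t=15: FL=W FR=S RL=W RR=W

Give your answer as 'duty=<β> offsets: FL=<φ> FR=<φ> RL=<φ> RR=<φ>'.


duty=10 offsets: FL=12 FR=7 RL=12 RR=14

duty β = stance ticks per leg = 10
FL: stance ticks = 10; W→S at t=4 → φ=12
FR: stance ticks = 10; W→S at t=9 → φ=7
RL: stance ticks = 10; W→S at t=4 → φ=12
RR: stance ticks = 10; W→S at t=2 → φ=14


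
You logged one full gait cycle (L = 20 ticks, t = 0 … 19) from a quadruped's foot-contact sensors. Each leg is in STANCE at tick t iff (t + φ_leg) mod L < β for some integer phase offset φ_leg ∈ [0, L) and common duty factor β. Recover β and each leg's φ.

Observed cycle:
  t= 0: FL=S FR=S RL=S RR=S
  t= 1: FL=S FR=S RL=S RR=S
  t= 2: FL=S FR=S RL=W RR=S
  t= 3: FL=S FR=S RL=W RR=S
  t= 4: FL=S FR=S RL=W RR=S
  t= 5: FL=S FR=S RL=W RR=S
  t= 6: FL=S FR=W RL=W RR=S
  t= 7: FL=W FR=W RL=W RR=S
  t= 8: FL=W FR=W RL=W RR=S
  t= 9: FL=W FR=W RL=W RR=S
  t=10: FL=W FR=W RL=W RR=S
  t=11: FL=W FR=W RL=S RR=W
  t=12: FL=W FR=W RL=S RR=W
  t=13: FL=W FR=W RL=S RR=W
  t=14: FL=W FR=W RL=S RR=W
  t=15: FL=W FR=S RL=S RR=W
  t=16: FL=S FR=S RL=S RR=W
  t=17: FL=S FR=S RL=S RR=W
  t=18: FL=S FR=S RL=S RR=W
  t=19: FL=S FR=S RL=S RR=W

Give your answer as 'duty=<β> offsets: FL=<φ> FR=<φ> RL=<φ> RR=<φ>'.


duty β = stance ticks per leg = 11
FL: stance ticks = 11; W→S at t=16 → φ=4
FR: stance ticks = 11; W→S at t=15 → φ=5
RL: stance ticks = 11; W→S at t=11 → φ=9
RR: stance ticks = 11; W→S at t=0 → φ=0

duty=11 offsets: FL=4 FR=5 RL=9 RR=0


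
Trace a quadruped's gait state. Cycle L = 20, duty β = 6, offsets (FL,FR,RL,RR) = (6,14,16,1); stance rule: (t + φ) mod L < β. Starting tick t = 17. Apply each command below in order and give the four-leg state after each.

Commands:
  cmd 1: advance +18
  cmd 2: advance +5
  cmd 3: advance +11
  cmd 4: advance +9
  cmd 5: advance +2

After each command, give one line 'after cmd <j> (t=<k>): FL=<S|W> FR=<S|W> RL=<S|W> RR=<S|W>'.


after cmd 1 (t=35): FL=S FR=W RL=W RR=W
after cmd 2 (t=40): FL=W FR=W RL=W RR=S
after cmd 3 (t=51): FL=W FR=S RL=W RR=W
after cmd 4 (t=60): FL=W FR=W RL=W RR=S
after cmd 5 (t=62): FL=W FR=W RL=W RR=S

start t=17: FL=S FR=W RL=W RR=W
cmd 1: advance +18 → t=35, phase=(1,9,11,16) → FL=S FR=W RL=W RR=W
cmd 2: advance +5 → t=40, phase=(6,14,16,1) → FL=W FR=W RL=W RR=S
cmd 3: advance +11 → t=51, phase=(17,5,7,12) → FL=W FR=S RL=W RR=W
cmd 4: advance +9 → t=60, phase=(6,14,16,1) → FL=W FR=W RL=W RR=S
cmd 5: advance +2 → t=62, phase=(8,16,18,3) → FL=W FR=W RL=W RR=S


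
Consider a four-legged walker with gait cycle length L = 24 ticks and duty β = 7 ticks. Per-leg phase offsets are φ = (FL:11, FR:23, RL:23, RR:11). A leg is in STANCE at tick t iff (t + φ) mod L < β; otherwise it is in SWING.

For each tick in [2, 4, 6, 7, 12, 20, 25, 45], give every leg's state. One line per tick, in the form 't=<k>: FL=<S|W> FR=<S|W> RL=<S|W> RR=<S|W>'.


t=2: phase=(13,1,1,13) vs β=7 → FL=W FR=S RL=S RR=W
t=4: phase=(15,3,3,15) vs β=7 → FL=W FR=S RL=S RR=W
t=6: phase=(17,5,5,17) vs β=7 → FL=W FR=S RL=S RR=W
t=7: phase=(18,6,6,18) vs β=7 → FL=W FR=S RL=S RR=W
t=12: phase=(23,11,11,23) vs β=7 → FL=W FR=W RL=W RR=W
t=20: phase=(7,19,19,7) vs β=7 → FL=W FR=W RL=W RR=W
t=25: phase=(12,0,0,12) vs β=7 → FL=W FR=S RL=S RR=W
t=45: phase=(8,20,20,8) vs β=7 → FL=W FR=W RL=W RR=W

t=2: FL=W FR=S RL=S RR=W
t=4: FL=W FR=S RL=S RR=W
t=6: FL=W FR=S RL=S RR=W
t=7: FL=W FR=S RL=S RR=W
t=12: FL=W FR=W RL=W RR=W
t=20: FL=W FR=W RL=W RR=W
t=25: FL=W FR=S RL=S RR=W
t=45: FL=W FR=W RL=W RR=W


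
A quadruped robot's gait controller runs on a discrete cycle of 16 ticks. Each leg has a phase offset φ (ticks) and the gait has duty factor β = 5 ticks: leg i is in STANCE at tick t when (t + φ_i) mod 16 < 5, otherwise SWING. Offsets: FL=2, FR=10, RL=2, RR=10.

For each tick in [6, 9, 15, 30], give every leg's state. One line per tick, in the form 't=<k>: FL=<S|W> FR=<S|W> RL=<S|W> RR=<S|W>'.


t=6: FL=W FR=S RL=W RR=S
t=9: FL=W FR=S RL=W RR=S
t=15: FL=S FR=W RL=S RR=W
t=30: FL=S FR=W RL=S RR=W

t=6: phase=(8,0,8,0) vs β=5 → FL=W FR=S RL=W RR=S
t=9: phase=(11,3,11,3) vs β=5 → FL=W FR=S RL=W RR=S
t=15: phase=(1,9,1,9) vs β=5 → FL=S FR=W RL=S RR=W
t=30: phase=(0,8,0,8) vs β=5 → FL=S FR=W RL=S RR=W


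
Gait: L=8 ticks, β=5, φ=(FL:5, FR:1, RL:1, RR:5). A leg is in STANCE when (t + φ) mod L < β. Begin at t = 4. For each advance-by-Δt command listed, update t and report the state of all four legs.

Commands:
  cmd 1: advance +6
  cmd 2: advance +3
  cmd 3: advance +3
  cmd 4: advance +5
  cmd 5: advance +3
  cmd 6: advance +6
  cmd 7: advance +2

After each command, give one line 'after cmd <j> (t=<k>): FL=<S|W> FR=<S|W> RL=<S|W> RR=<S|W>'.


start t=4: FL=S FR=W RL=W RR=S
cmd 1: advance +6 → t=10, phase=(7,3,3,7) → FL=W FR=S RL=S RR=W
cmd 2: advance +3 → t=13, phase=(2,6,6,2) → FL=S FR=W RL=W RR=S
cmd 3: advance +3 → t=16, phase=(5,1,1,5) → FL=W FR=S RL=S RR=W
cmd 4: advance +5 → t=21, phase=(2,6,6,2) → FL=S FR=W RL=W RR=S
cmd 5: advance +3 → t=24, phase=(5,1,1,5) → FL=W FR=S RL=S RR=W
cmd 6: advance +6 → t=30, phase=(3,7,7,3) → FL=S FR=W RL=W RR=S
cmd 7: advance +2 → t=32, phase=(5,1,1,5) → FL=W FR=S RL=S RR=W

after cmd 1 (t=10): FL=W FR=S RL=S RR=W
after cmd 2 (t=13): FL=S FR=W RL=W RR=S
after cmd 3 (t=16): FL=W FR=S RL=S RR=W
after cmd 4 (t=21): FL=S FR=W RL=W RR=S
after cmd 5 (t=24): FL=W FR=S RL=S RR=W
after cmd 6 (t=30): FL=S FR=W RL=W RR=S
after cmd 7 (t=32): FL=W FR=S RL=S RR=W


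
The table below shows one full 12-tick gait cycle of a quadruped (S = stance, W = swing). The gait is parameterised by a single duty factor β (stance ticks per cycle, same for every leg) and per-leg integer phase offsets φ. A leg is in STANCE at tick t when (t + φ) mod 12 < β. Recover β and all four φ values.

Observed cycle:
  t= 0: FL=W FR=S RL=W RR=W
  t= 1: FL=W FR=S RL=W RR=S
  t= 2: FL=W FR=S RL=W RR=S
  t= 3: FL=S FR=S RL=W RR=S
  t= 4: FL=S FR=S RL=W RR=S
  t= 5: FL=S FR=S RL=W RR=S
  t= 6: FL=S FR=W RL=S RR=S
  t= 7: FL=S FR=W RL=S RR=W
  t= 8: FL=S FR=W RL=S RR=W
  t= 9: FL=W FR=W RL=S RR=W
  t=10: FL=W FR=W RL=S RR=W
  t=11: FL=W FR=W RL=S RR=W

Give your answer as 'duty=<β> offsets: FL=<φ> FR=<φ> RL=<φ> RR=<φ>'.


duty=6 offsets: FL=9 FR=0 RL=6 RR=11

duty β = stance ticks per leg = 6
FL: stance ticks = 6; W→S at t=3 → φ=9
FR: stance ticks = 6; W→S at t=0 → φ=0
RL: stance ticks = 6; W→S at t=6 → φ=6
RR: stance ticks = 6; W→S at t=1 → φ=11


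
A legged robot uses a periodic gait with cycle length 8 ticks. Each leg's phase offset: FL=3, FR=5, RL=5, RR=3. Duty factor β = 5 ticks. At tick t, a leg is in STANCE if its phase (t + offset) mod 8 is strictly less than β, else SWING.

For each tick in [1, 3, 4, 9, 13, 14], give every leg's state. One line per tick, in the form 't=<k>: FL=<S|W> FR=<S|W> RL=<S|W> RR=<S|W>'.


t=1: phase=(4,6,6,4) vs β=5 → FL=S FR=W RL=W RR=S
t=3: phase=(6,0,0,6) vs β=5 → FL=W FR=S RL=S RR=W
t=4: phase=(7,1,1,7) vs β=5 → FL=W FR=S RL=S RR=W
t=9: phase=(4,6,6,4) vs β=5 → FL=S FR=W RL=W RR=S
t=13: phase=(0,2,2,0) vs β=5 → FL=S FR=S RL=S RR=S
t=14: phase=(1,3,3,1) vs β=5 → FL=S FR=S RL=S RR=S

t=1: FL=S FR=W RL=W RR=S
t=3: FL=W FR=S RL=S RR=W
t=4: FL=W FR=S RL=S RR=W
t=9: FL=S FR=W RL=W RR=S
t=13: FL=S FR=S RL=S RR=S
t=14: FL=S FR=S RL=S RR=S


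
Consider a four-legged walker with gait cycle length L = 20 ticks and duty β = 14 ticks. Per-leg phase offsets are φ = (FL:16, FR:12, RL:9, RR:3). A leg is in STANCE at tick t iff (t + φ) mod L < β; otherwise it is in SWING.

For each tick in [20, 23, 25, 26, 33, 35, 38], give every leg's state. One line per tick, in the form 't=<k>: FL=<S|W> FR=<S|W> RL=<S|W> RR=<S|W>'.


t=20: FL=W FR=S RL=S RR=S
t=23: FL=W FR=W RL=S RR=S
t=25: FL=S FR=W RL=W RR=S
t=26: FL=S FR=W RL=W RR=S
t=33: FL=S FR=S RL=S RR=W
t=35: FL=S FR=S RL=S RR=W
t=38: FL=W FR=S RL=S RR=S

t=20: phase=(16,12,9,3) vs β=14 → FL=W FR=S RL=S RR=S
t=23: phase=(19,15,12,6) vs β=14 → FL=W FR=W RL=S RR=S
t=25: phase=(1,17,14,8) vs β=14 → FL=S FR=W RL=W RR=S
t=26: phase=(2,18,15,9) vs β=14 → FL=S FR=W RL=W RR=S
t=33: phase=(9,5,2,16) vs β=14 → FL=S FR=S RL=S RR=W
t=35: phase=(11,7,4,18) vs β=14 → FL=S FR=S RL=S RR=W
t=38: phase=(14,10,7,1) vs β=14 → FL=W FR=S RL=S RR=S


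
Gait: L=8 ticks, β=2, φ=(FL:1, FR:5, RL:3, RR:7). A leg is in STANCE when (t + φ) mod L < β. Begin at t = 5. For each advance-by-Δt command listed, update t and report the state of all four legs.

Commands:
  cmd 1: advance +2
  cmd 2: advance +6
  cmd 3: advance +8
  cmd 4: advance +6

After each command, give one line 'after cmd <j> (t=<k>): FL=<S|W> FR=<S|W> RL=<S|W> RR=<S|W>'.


start t=5: FL=W FR=W RL=S RR=W
cmd 1: advance +2 → t=7, phase=(0,4,2,6) → FL=S FR=W RL=W RR=W
cmd 2: advance +6 → t=13, phase=(6,2,0,4) → FL=W FR=W RL=S RR=W
cmd 3: advance +8 → t=21, phase=(6,2,0,4) → FL=W FR=W RL=S RR=W
cmd 4: advance +6 → t=27, phase=(4,0,6,2) → FL=W FR=S RL=W RR=W

after cmd 1 (t=7): FL=S FR=W RL=W RR=W
after cmd 2 (t=13): FL=W FR=W RL=S RR=W
after cmd 3 (t=21): FL=W FR=W RL=S RR=W
after cmd 4 (t=27): FL=W FR=S RL=W RR=W


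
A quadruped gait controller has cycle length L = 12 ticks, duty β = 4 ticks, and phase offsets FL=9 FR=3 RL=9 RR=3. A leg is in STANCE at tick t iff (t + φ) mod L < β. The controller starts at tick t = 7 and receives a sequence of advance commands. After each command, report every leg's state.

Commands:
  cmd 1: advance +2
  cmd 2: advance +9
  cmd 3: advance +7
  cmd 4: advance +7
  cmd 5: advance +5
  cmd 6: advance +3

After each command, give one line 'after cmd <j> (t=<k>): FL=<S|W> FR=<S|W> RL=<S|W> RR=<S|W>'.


after cmd 1 (t=9): FL=W FR=S RL=W RR=S
after cmd 2 (t=18): FL=S FR=W RL=S RR=W
after cmd 3 (t=25): FL=W FR=W RL=W RR=W
after cmd 4 (t=32): FL=W FR=W RL=W RR=W
after cmd 5 (t=37): FL=W FR=W RL=W RR=W
after cmd 6 (t=40): FL=S FR=W RL=S RR=W

start t=7: FL=W FR=W RL=W RR=W
cmd 1: advance +2 → t=9, phase=(6,0,6,0) → FL=W FR=S RL=W RR=S
cmd 2: advance +9 → t=18, phase=(3,9,3,9) → FL=S FR=W RL=S RR=W
cmd 3: advance +7 → t=25, phase=(10,4,10,4) → FL=W FR=W RL=W RR=W
cmd 4: advance +7 → t=32, phase=(5,11,5,11) → FL=W FR=W RL=W RR=W
cmd 5: advance +5 → t=37, phase=(10,4,10,4) → FL=W FR=W RL=W RR=W
cmd 6: advance +3 → t=40, phase=(1,7,1,7) → FL=S FR=W RL=S RR=W


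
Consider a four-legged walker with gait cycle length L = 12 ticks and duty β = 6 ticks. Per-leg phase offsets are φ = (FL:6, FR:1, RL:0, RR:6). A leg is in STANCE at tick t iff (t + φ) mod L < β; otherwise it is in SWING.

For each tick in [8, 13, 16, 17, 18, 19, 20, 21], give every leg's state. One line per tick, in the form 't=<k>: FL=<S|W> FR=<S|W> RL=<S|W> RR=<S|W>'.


t=8: phase=(2,9,8,2) vs β=6 → FL=S FR=W RL=W RR=S
t=13: phase=(7,2,1,7) vs β=6 → FL=W FR=S RL=S RR=W
t=16: phase=(10,5,4,10) vs β=6 → FL=W FR=S RL=S RR=W
t=17: phase=(11,6,5,11) vs β=6 → FL=W FR=W RL=S RR=W
t=18: phase=(0,7,6,0) vs β=6 → FL=S FR=W RL=W RR=S
t=19: phase=(1,8,7,1) vs β=6 → FL=S FR=W RL=W RR=S
t=20: phase=(2,9,8,2) vs β=6 → FL=S FR=W RL=W RR=S
t=21: phase=(3,10,9,3) vs β=6 → FL=S FR=W RL=W RR=S

t=8: FL=S FR=W RL=W RR=S
t=13: FL=W FR=S RL=S RR=W
t=16: FL=W FR=S RL=S RR=W
t=17: FL=W FR=W RL=S RR=W
t=18: FL=S FR=W RL=W RR=S
t=19: FL=S FR=W RL=W RR=S
t=20: FL=S FR=W RL=W RR=S
t=21: FL=S FR=W RL=W RR=S


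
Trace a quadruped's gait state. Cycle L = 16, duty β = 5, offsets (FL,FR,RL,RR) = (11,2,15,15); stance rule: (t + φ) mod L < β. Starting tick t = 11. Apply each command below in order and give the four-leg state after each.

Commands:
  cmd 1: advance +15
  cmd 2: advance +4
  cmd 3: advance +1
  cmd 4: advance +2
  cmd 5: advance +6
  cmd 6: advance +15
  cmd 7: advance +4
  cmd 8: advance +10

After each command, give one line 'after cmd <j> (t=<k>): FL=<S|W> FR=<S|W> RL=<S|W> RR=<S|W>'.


after cmd 1 (t=26): FL=W FR=W RL=W RR=W
after cmd 2 (t=30): FL=W FR=S RL=W RR=W
after cmd 3 (t=31): FL=W FR=S RL=W RR=W
after cmd 4 (t=33): FL=W FR=S RL=S RR=S
after cmd 5 (t=39): FL=S FR=W RL=W RR=W
after cmd 6 (t=54): FL=S FR=W RL=W RR=W
after cmd 7 (t=58): FL=W FR=W RL=W RR=W
after cmd 8 (t=68): FL=W FR=W RL=S RR=S

start t=11: FL=W FR=W RL=W RR=W
cmd 1: advance +15 → t=26, phase=(5,12,9,9) → FL=W FR=W RL=W RR=W
cmd 2: advance +4 → t=30, phase=(9,0,13,13) → FL=W FR=S RL=W RR=W
cmd 3: advance +1 → t=31, phase=(10,1,14,14) → FL=W FR=S RL=W RR=W
cmd 4: advance +2 → t=33, phase=(12,3,0,0) → FL=W FR=S RL=S RR=S
cmd 5: advance +6 → t=39, phase=(2,9,6,6) → FL=S FR=W RL=W RR=W
cmd 6: advance +15 → t=54, phase=(1,8,5,5) → FL=S FR=W RL=W RR=W
cmd 7: advance +4 → t=58, phase=(5,12,9,9) → FL=W FR=W RL=W RR=W
cmd 8: advance +10 → t=68, phase=(15,6,3,3) → FL=W FR=W RL=S RR=S


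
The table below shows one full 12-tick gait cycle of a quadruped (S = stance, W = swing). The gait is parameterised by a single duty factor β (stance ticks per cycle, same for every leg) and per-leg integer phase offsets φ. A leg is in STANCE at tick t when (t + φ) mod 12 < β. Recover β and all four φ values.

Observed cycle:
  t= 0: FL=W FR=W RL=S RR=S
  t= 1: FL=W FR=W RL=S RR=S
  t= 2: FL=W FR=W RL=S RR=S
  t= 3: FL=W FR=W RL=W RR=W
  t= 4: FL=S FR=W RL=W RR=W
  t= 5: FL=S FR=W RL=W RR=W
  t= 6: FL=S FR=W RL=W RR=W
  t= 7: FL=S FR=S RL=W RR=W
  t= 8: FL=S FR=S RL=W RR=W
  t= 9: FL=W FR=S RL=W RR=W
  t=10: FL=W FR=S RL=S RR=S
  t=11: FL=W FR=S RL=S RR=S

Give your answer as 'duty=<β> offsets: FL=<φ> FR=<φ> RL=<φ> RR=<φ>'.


duty=5 offsets: FL=8 FR=5 RL=2 RR=2

duty β = stance ticks per leg = 5
FL: stance ticks = 5; W→S at t=4 → φ=8
FR: stance ticks = 5; W→S at t=7 → φ=5
RL: stance ticks = 5; W→S at t=10 → φ=2
RR: stance ticks = 5; W→S at t=10 → φ=2


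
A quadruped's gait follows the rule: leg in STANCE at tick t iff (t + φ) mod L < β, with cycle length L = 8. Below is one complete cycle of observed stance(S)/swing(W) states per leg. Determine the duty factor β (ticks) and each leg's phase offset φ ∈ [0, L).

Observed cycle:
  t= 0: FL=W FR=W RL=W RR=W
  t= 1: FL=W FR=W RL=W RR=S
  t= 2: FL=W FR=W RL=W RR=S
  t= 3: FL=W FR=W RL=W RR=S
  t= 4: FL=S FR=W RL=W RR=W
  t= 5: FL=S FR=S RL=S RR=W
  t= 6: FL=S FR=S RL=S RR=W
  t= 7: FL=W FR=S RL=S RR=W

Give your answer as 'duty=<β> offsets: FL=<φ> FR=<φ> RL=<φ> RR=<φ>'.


duty=3 offsets: FL=4 FR=3 RL=3 RR=7

duty β = stance ticks per leg = 3
FL: stance ticks = 3; W→S at t=4 → φ=4
FR: stance ticks = 3; W→S at t=5 → φ=3
RL: stance ticks = 3; W→S at t=5 → φ=3
RR: stance ticks = 3; W→S at t=1 → φ=7


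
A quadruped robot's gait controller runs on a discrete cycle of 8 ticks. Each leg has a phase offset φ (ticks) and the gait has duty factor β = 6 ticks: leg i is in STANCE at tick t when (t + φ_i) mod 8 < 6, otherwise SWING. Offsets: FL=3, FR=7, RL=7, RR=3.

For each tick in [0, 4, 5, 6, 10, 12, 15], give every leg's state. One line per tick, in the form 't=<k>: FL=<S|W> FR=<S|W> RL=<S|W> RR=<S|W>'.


t=0: FL=S FR=W RL=W RR=S
t=4: FL=W FR=S RL=S RR=W
t=5: FL=S FR=S RL=S RR=S
t=6: FL=S FR=S RL=S RR=S
t=10: FL=S FR=S RL=S RR=S
t=12: FL=W FR=S RL=S RR=W
t=15: FL=S FR=W RL=W RR=S

t=0: phase=(3,7,7,3) vs β=6 → FL=S FR=W RL=W RR=S
t=4: phase=(7,3,3,7) vs β=6 → FL=W FR=S RL=S RR=W
t=5: phase=(0,4,4,0) vs β=6 → FL=S FR=S RL=S RR=S
t=6: phase=(1,5,5,1) vs β=6 → FL=S FR=S RL=S RR=S
t=10: phase=(5,1,1,5) vs β=6 → FL=S FR=S RL=S RR=S
t=12: phase=(7,3,3,7) vs β=6 → FL=W FR=S RL=S RR=W
t=15: phase=(2,6,6,2) vs β=6 → FL=S FR=W RL=W RR=S


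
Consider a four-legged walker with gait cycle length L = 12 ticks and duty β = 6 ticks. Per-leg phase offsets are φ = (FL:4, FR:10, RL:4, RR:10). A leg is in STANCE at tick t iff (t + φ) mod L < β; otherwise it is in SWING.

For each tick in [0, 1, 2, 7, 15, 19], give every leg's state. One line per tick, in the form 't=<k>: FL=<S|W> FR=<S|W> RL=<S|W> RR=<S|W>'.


t=0: FL=S FR=W RL=S RR=W
t=1: FL=S FR=W RL=S RR=W
t=2: FL=W FR=S RL=W RR=S
t=7: FL=W FR=S RL=W RR=S
t=15: FL=W FR=S RL=W RR=S
t=19: FL=W FR=S RL=W RR=S

t=0: phase=(4,10,4,10) vs β=6 → FL=S FR=W RL=S RR=W
t=1: phase=(5,11,5,11) vs β=6 → FL=S FR=W RL=S RR=W
t=2: phase=(6,0,6,0) vs β=6 → FL=W FR=S RL=W RR=S
t=7: phase=(11,5,11,5) vs β=6 → FL=W FR=S RL=W RR=S
t=15: phase=(7,1,7,1) vs β=6 → FL=W FR=S RL=W RR=S
t=19: phase=(11,5,11,5) vs β=6 → FL=W FR=S RL=W RR=S


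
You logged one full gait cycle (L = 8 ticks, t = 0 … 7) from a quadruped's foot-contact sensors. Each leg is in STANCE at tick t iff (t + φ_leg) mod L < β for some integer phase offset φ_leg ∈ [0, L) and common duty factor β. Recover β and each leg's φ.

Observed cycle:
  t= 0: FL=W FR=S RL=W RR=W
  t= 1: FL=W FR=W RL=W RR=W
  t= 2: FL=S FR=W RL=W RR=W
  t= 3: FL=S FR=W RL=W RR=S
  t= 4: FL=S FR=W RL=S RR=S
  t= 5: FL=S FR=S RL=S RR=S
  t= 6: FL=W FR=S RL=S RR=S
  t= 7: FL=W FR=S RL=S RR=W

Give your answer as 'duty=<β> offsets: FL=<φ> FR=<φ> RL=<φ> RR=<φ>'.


duty β = stance ticks per leg = 4
FL: stance ticks = 4; W→S at t=2 → φ=6
FR: stance ticks = 4; W→S at t=5 → φ=3
RL: stance ticks = 4; W→S at t=4 → φ=4
RR: stance ticks = 4; W→S at t=3 → φ=5

duty=4 offsets: FL=6 FR=3 RL=4 RR=5


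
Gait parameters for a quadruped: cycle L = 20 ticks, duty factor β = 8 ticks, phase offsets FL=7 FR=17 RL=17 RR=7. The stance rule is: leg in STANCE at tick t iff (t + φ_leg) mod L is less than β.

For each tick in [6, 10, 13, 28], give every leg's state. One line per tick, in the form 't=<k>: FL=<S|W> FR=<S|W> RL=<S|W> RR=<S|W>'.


t=6: FL=W FR=S RL=S RR=W
t=10: FL=W FR=S RL=S RR=W
t=13: FL=S FR=W RL=W RR=S
t=28: FL=W FR=S RL=S RR=W

t=6: phase=(13,3,3,13) vs β=8 → FL=W FR=S RL=S RR=W
t=10: phase=(17,7,7,17) vs β=8 → FL=W FR=S RL=S RR=W
t=13: phase=(0,10,10,0) vs β=8 → FL=S FR=W RL=W RR=S
t=28: phase=(15,5,5,15) vs β=8 → FL=W FR=S RL=S RR=W


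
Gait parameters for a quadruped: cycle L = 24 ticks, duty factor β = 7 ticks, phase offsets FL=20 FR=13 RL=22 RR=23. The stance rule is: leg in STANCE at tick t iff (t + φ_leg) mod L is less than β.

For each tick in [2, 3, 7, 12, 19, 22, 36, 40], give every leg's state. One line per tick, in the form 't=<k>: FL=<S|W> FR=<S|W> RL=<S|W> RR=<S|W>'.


t=2: FL=W FR=W RL=S RR=S
t=3: FL=W FR=W RL=S RR=S
t=7: FL=S FR=W RL=S RR=S
t=12: FL=W FR=S RL=W RR=W
t=19: FL=W FR=W RL=W RR=W
t=22: FL=W FR=W RL=W RR=W
t=36: FL=W FR=S RL=W RR=W
t=40: FL=W FR=S RL=W RR=W

t=2: phase=(22,15,0,1) vs β=7 → FL=W FR=W RL=S RR=S
t=3: phase=(23,16,1,2) vs β=7 → FL=W FR=W RL=S RR=S
t=7: phase=(3,20,5,6) vs β=7 → FL=S FR=W RL=S RR=S
t=12: phase=(8,1,10,11) vs β=7 → FL=W FR=S RL=W RR=W
t=19: phase=(15,8,17,18) vs β=7 → FL=W FR=W RL=W RR=W
t=22: phase=(18,11,20,21) vs β=7 → FL=W FR=W RL=W RR=W
t=36: phase=(8,1,10,11) vs β=7 → FL=W FR=S RL=W RR=W
t=40: phase=(12,5,14,15) vs β=7 → FL=W FR=S RL=W RR=W


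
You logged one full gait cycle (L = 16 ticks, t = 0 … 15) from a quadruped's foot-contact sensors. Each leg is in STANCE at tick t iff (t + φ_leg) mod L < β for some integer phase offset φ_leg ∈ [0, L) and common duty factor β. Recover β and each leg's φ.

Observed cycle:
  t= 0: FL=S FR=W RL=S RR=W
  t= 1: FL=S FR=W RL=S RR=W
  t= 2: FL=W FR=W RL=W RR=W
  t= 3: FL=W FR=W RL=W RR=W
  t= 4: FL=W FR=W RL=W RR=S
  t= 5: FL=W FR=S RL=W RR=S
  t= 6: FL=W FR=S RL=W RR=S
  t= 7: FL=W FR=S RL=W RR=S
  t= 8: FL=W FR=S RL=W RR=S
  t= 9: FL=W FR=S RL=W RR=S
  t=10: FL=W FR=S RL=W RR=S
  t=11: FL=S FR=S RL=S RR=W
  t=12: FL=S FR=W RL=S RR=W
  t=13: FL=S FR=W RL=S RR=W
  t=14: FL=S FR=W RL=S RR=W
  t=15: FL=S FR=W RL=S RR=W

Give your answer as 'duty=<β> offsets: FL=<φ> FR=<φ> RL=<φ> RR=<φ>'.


duty β = stance ticks per leg = 7
FL: stance ticks = 7; W→S at t=11 → φ=5
FR: stance ticks = 7; W→S at t=5 → φ=11
RL: stance ticks = 7; W→S at t=11 → φ=5
RR: stance ticks = 7; W→S at t=4 → φ=12

duty=7 offsets: FL=5 FR=11 RL=5 RR=12


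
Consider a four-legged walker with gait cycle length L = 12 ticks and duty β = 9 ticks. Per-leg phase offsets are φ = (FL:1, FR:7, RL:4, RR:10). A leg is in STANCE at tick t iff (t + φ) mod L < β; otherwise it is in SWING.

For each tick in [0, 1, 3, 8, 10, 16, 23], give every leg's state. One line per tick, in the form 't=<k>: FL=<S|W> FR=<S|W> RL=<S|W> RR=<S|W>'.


t=0: FL=S FR=S RL=S RR=W
t=1: FL=S FR=S RL=S RR=W
t=3: FL=S FR=W RL=S RR=S
t=8: FL=W FR=S RL=S RR=S
t=10: FL=W FR=S RL=S RR=S
t=16: FL=S FR=W RL=S RR=S
t=23: FL=S FR=S RL=S RR=W

t=0: phase=(1,7,4,10) vs β=9 → FL=S FR=S RL=S RR=W
t=1: phase=(2,8,5,11) vs β=9 → FL=S FR=S RL=S RR=W
t=3: phase=(4,10,7,1) vs β=9 → FL=S FR=W RL=S RR=S
t=8: phase=(9,3,0,6) vs β=9 → FL=W FR=S RL=S RR=S
t=10: phase=(11,5,2,8) vs β=9 → FL=W FR=S RL=S RR=S
t=16: phase=(5,11,8,2) vs β=9 → FL=S FR=W RL=S RR=S
t=23: phase=(0,6,3,9) vs β=9 → FL=S FR=S RL=S RR=W


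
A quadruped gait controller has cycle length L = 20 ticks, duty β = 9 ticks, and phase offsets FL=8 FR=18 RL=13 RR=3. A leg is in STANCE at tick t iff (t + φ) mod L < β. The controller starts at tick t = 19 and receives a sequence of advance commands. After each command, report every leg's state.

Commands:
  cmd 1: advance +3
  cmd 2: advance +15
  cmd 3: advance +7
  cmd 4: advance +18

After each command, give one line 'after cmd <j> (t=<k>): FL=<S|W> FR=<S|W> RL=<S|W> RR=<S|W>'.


start t=19: FL=S FR=W RL=W RR=S
cmd 1: advance +3 → t=22, phase=(10,0,15,5) → FL=W FR=S RL=W RR=S
cmd 2: advance +15 → t=37, phase=(5,15,10,0) → FL=S FR=W RL=W RR=S
cmd 3: advance +7 → t=44, phase=(12,2,17,7) → FL=W FR=S RL=W RR=S
cmd 4: advance +18 → t=62, phase=(10,0,15,5) → FL=W FR=S RL=W RR=S

after cmd 1 (t=22): FL=W FR=S RL=W RR=S
after cmd 2 (t=37): FL=S FR=W RL=W RR=S
after cmd 3 (t=44): FL=W FR=S RL=W RR=S
after cmd 4 (t=62): FL=W FR=S RL=W RR=S


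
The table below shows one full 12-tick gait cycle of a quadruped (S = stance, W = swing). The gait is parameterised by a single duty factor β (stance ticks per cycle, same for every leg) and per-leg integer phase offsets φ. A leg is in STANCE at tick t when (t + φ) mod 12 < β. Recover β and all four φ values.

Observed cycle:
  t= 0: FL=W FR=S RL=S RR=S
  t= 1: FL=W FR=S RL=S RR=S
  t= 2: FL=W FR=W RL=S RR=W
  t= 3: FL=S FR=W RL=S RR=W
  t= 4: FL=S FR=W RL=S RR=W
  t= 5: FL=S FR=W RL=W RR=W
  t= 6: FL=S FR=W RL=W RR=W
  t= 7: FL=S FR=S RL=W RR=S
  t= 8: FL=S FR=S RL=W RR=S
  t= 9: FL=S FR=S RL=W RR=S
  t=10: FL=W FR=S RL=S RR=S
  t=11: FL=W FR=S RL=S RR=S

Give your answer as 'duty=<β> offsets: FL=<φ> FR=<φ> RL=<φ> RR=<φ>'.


duty β = stance ticks per leg = 7
FL: stance ticks = 7; W→S at t=3 → φ=9
FR: stance ticks = 7; W→S at t=7 → φ=5
RL: stance ticks = 7; W→S at t=10 → φ=2
RR: stance ticks = 7; W→S at t=7 → φ=5

duty=7 offsets: FL=9 FR=5 RL=2 RR=5


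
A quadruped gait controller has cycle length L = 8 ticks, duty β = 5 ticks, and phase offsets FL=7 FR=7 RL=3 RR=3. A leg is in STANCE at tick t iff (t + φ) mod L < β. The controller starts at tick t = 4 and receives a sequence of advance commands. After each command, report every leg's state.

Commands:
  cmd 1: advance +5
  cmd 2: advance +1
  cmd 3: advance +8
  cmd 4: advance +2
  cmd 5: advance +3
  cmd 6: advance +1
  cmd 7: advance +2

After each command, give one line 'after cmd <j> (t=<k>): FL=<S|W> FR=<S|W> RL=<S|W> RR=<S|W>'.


after cmd 1 (t=9): FL=S FR=S RL=S RR=S
after cmd 2 (t=10): FL=S FR=S RL=W RR=W
after cmd 3 (t=18): FL=S FR=S RL=W RR=W
after cmd 4 (t=20): FL=S FR=S RL=W RR=W
after cmd 5 (t=23): FL=W FR=W RL=S RR=S
after cmd 6 (t=24): FL=W FR=W RL=S RR=S
after cmd 7 (t=26): FL=S FR=S RL=W RR=W

start t=4: FL=S FR=S RL=W RR=W
cmd 1: advance +5 → t=9, phase=(0,0,4,4) → FL=S FR=S RL=S RR=S
cmd 2: advance +1 → t=10, phase=(1,1,5,5) → FL=S FR=S RL=W RR=W
cmd 3: advance +8 → t=18, phase=(1,1,5,5) → FL=S FR=S RL=W RR=W
cmd 4: advance +2 → t=20, phase=(3,3,7,7) → FL=S FR=S RL=W RR=W
cmd 5: advance +3 → t=23, phase=(6,6,2,2) → FL=W FR=W RL=S RR=S
cmd 6: advance +1 → t=24, phase=(7,7,3,3) → FL=W FR=W RL=S RR=S
cmd 7: advance +2 → t=26, phase=(1,1,5,5) → FL=S FR=S RL=W RR=W


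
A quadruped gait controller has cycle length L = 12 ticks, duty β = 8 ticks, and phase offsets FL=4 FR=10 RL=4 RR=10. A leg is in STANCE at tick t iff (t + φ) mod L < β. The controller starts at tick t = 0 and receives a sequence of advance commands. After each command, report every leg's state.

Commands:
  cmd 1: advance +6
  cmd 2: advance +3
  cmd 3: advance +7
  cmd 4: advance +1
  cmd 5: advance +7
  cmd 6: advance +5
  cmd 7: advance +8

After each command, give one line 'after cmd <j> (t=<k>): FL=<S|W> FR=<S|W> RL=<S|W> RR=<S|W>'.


after cmd 1 (t=6): FL=W FR=S RL=W RR=S
after cmd 2 (t=9): FL=S FR=S RL=S RR=S
after cmd 3 (t=16): FL=W FR=S RL=W RR=S
after cmd 4 (t=17): FL=W FR=S RL=W RR=S
after cmd 5 (t=24): FL=S FR=W RL=S RR=W
after cmd 6 (t=29): FL=W FR=S RL=W RR=S
after cmd 7 (t=37): FL=S FR=W RL=S RR=W

start t=0: FL=S FR=W RL=S RR=W
cmd 1: advance +6 → t=6, phase=(10,4,10,4) → FL=W FR=S RL=W RR=S
cmd 2: advance +3 → t=9, phase=(1,7,1,7) → FL=S FR=S RL=S RR=S
cmd 3: advance +7 → t=16, phase=(8,2,8,2) → FL=W FR=S RL=W RR=S
cmd 4: advance +1 → t=17, phase=(9,3,9,3) → FL=W FR=S RL=W RR=S
cmd 5: advance +7 → t=24, phase=(4,10,4,10) → FL=S FR=W RL=S RR=W
cmd 6: advance +5 → t=29, phase=(9,3,9,3) → FL=W FR=S RL=W RR=S
cmd 7: advance +8 → t=37, phase=(5,11,5,11) → FL=S FR=W RL=S RR=W


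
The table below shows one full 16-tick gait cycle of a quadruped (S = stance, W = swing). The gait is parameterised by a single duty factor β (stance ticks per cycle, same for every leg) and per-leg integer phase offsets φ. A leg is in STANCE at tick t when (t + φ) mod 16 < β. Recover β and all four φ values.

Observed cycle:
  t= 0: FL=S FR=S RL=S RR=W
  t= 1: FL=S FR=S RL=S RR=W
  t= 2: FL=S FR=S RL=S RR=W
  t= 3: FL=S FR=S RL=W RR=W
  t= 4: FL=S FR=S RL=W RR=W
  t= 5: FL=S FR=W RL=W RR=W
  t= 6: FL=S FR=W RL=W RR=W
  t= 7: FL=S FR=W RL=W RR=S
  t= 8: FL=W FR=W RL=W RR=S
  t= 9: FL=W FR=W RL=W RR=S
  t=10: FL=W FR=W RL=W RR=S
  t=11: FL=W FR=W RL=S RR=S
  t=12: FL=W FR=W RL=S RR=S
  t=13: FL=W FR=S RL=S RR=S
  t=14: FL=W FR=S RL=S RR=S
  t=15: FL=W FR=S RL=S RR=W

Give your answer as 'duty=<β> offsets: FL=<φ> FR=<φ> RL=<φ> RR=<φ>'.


duty β = stance ticks per leg = 8
FL: stance ticks = 8; W→S at t=0 → φ=0
FR: stance ticks = 8; W→S at t=13 → φ=3
RL: stance ticks = 8; W→S at t=11 → φ=5
RR: stance ticks = 8; W→S at t=7 → φ=9

duty=8 offsets: FL=0 FR=3 RL=5 RR=9


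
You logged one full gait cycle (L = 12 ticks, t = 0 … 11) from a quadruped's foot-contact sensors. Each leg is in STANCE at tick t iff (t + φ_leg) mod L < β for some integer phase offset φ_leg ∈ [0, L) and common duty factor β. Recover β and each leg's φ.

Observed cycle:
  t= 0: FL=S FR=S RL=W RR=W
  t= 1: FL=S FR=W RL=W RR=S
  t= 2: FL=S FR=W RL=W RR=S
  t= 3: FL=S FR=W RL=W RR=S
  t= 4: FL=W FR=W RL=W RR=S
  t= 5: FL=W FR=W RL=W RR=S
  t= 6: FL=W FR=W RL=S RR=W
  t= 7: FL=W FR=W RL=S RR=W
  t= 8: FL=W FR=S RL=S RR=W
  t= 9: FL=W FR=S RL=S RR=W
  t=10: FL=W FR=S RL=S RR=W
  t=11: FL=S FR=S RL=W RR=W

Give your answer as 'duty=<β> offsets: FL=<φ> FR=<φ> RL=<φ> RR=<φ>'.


duty=5 offsets: FL=1 FR=4 RL=6 RR=11

duty β = stance ticks per leg = 5
FL: stance ticks = 5; W→S at t=11 → φ=1
FR: stance ticks = 5; W→S at t=8 → φ=4
RL: stance ticks = 5; W→S at t=6 → φ=6
RR: stance ticks = 5; W→S at t=1 → φ=11


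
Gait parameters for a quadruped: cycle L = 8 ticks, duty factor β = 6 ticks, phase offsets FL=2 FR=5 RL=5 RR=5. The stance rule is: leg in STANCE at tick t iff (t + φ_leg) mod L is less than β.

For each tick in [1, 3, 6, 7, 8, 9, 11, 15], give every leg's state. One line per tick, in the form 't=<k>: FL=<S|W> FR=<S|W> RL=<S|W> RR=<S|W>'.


t=1: phase=(3,6,6,6) vs β=6 → FL=S FR=W RL=W RR=W
t=3: phase=(5,0,0,0) vs β=6 → FL=S FR=S RL=S RR=S
t=6: phase=(0,3,3,3) vs β=6 → FL=S FR=S RL=S RR=S
t=7: phase=(1,4,4,4) vs β=6 → FL=S FR=S RL=S RR=S
t=8: phase=(2,5,5,5) vs β=6 → FL=S FR=S RL=S RR=S
t=9: phase=(3,6,6,6) vs β=6 → FL=S FR=W RL=W RR=W
t=11: phase=(5,0,0,0) vs β=6 → FL=S FR=S RL=S RR=S
t=15: phase=(1,4,4,4) vs β=6 → FL=S FR=S RL=S RR=S

t=1: FL=S FR=W RL=W RR=W
t=3: FL=S FR=S RL=S RR=S
t=6: FL=S FR=S RL=S RR=S
t=7: FL=S FR=S RL=S RR=S
t=8: FL=S FR=S RL=S RR=S
t=9: FL=S FR=W RL=W RR=W
t=11: FL=S FR=S RL=S RR=S
t=15: FL=S FR=S RL=S RR=S
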